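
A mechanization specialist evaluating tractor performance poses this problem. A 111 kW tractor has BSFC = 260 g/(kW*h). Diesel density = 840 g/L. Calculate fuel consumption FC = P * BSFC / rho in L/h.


FC = P * BSFC / rho_fuel
   = 111 * 260 / 840
   = 28860 / 840
   = 34.36 L/h


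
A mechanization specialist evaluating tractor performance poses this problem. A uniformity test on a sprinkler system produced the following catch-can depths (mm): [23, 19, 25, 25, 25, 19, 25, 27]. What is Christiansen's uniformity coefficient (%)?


xbar = 188 / 8 = 23.500
sum|xi - xbar| = 19
CU = 100 * (1 - 19 / (8 * 23.500))
   = 100 * (1 - 0.1011)
   = 89.89%


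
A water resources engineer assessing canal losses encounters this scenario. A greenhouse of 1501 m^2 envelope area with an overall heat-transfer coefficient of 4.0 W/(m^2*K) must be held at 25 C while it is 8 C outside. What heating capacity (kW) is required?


dT = 25 - (8) = 17 K
Q = U * A * dT
  = 4.0 * 1501 * 17
  = 102068 W = 102.07 kW


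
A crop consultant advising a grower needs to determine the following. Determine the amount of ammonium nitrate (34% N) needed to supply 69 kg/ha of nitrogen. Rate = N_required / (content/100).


Rate = N_required / (N_content / 100)
     = 69 / (34 / 100)
     = 69 / 0.34
     = 202.94 kg/ha


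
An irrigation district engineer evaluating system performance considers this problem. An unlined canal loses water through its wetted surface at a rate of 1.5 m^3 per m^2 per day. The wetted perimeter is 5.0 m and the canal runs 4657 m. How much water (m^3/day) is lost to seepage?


S = C * P * L
  = 1.5 * 5.0 * 4657
  = 34927.50 m^3/day


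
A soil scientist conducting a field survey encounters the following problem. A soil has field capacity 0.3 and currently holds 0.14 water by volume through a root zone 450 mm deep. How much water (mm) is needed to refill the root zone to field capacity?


SMD = (FC - theta) * D
    = (0.3 - 0.14) * 450
    = 0.160 * 450
    = 72 mm


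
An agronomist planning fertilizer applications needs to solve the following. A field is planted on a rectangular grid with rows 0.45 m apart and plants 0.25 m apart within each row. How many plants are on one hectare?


D = 10000 / (row_sp * plant_sp)
  = 10000 / (0.45 * 0.25)
  = 10000 / 0.1125
  = 88888.89 plants/ha


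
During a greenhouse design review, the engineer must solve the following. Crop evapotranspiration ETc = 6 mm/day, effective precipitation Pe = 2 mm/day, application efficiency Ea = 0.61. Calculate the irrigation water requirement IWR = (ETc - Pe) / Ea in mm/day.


IWR = (ETc - Pe) / Ea
    = (6 - 2) / 0.61
    = 4 / 0.61
    = 6.56 mm/day


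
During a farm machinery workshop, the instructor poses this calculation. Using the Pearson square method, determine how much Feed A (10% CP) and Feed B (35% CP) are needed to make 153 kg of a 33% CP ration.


parts_A = CP_b - target = 35 - 33 = 2
parts_B = target - CP_a = 33 - 10 = 23
total_parts = 2 + 23 = 25
Feed A = 153 * 2 / 25 = 12.24 kg
Feed B = 153 * 23 / 25 = 140.76 kg

12.24 kg


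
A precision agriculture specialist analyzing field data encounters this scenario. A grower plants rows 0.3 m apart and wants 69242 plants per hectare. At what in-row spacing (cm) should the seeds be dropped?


spacing = 10000 / (row_sp * density)
        = 10000 / (0.3 * 69242)
        = 10000 / 20772.60
        = 0.48140 m = 48.14 cm


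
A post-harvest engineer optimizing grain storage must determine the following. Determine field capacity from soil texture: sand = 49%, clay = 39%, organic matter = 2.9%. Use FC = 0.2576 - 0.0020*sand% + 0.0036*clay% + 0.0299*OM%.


FC = 0.2576 - 0.0020*49 + 0.0036*39 + 0.0299*2.9
   = 0.2576 - 0.0980 + 0.1404 + 0.0867
   = 0.3867


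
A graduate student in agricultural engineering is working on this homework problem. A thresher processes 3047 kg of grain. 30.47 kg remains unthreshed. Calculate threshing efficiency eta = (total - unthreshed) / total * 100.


eta = (total - unthreshed) / total * 100
    = (3047 - 30.47) / 3047 * 100
    = 3016.53 / 3047 * 100
    = 99%


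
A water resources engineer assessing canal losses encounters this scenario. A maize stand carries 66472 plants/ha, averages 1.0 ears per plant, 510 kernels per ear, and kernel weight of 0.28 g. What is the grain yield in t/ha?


Y = density * ears * kernels * kw
  = 66472 * 1.0 * 510 * 0.28 g/ha
  = 9492201.60 g/ha
  = 9492.20 kg/ha = 9.49 t/ha


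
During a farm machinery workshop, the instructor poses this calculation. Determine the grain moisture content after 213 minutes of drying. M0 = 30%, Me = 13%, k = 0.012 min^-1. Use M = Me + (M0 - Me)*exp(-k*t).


M = Me + (M0 - Me) * e^(-k*t)
  = 13 + (30 - 13) * e^(-0.012*213)
  = 13 + 17 * e^(-2.556)
  = 13 + 17 * 0.07761
  = 13 + 1.3194
  = 14.32%


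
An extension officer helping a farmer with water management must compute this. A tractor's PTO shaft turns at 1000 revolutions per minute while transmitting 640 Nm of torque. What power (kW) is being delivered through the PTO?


P = 2*pi*n*T / 60000
  = 2*pi * 1000 * 640 / 60000
  = 4021238.60 / 60000
  = 67.02 kW


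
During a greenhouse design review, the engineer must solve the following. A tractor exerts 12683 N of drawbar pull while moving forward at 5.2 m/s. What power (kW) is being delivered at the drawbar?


P = F * v / 1000
  = 12683 * 5.2 / 1000
  = 65951.60 / 1000
  = 65.95 kW


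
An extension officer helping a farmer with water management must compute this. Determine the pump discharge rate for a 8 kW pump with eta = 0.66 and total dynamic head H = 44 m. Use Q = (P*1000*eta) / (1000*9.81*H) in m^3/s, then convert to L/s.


Q = (P * 1000 * eta) / (rho * g * H)
  = (8 * 1000 * 0.66) / (1000 * 9.81 * 44)
  = 5280 / 431640
  = 0.01223 m^3/s = 12.23 L/s


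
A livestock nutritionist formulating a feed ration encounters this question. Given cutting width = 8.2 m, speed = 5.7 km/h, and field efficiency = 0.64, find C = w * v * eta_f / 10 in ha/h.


C = w * v * eta_f / 10
  = 8.2 * 5.7 * 0.64 / 10
  = 29.91 / 10
  = 2.99 ha/h


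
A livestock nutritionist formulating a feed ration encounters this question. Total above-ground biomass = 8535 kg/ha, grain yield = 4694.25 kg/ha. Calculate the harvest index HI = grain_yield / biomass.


HI = grain_yield / biomass
   = 4694.25 / 8535
   = 0.55


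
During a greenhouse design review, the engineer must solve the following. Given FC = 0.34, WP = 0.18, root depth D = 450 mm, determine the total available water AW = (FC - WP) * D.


AW = (FC - WP) * D
   = (0.34 - 0.18) * 450
   = 0.16 * 450
   = 72 mm


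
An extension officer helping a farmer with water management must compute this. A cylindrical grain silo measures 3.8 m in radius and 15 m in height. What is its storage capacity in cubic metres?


V = pi * r^2 * h
  = pi * 3.8^2 * 15
  = pi * 14.44 * 15
  = 680.47 m^3


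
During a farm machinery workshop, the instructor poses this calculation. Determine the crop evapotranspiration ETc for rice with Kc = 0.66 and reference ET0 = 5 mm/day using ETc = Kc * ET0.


ETc = Kc * ET0
    = 0.66 * 5
    = 3.30 mm/day


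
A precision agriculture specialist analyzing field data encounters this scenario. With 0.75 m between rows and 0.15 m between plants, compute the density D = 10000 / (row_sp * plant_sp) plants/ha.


D = 10000 / (row_sp * plant_sp)
  = 10000 / (0.75 * 0.15)
  = 10000 / 0.1125
  = 88888.89 plants/ha


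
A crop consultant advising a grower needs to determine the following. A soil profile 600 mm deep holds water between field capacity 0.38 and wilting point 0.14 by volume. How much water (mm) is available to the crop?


AW = (FC - WP) * D
   = (0.38 - 0.14) * 600
   = 0.24 * 600
   = 144 mm


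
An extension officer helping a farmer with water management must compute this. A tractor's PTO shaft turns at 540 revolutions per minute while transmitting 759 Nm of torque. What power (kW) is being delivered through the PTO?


P = 2*pi*n*T / 60000
  = 2*pi * 540 * 759 / 60000
  = 2575226.33 / 60000
  = 42.92 kW


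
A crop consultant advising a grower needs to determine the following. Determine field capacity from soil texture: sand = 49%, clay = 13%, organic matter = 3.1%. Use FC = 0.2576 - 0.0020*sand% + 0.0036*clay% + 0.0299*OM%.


FC = 0.2576 - 0.0020*49 + 0.0036*13 + 0.0299*3.1
   = 0.2576 - 0.0980 + 0.0468 + 0.0927
   = 0.2991


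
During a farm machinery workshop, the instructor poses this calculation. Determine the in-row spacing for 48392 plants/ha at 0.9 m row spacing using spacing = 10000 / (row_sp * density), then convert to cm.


spacing = 10000 / (row_sp * density)
        = 10000 / (0.9 * 48392)
        = 10000 / 43552.80
        = 0.22961 m = 22.96 cm


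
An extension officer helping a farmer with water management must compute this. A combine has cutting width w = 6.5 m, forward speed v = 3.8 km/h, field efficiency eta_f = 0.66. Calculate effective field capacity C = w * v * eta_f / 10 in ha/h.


C = w * v * eta_f / 10
  = 6.5 * 3.8 * 0.66 / 10
  = 16.30 / 10
  = 1.63 ha/h


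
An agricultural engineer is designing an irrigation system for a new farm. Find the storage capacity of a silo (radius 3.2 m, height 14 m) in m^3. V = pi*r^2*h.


V = pi * r^2 * h
  = pi * 3.2^2 * 14
  = pi * 10.24 * 14
  = 450.38 m^3


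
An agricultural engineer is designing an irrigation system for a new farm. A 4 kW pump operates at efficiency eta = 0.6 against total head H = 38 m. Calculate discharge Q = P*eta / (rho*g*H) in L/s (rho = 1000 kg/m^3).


Q = (P * 1000 * eta) / (rho * g * H)
  = (4 * 1000 * 0.6) / (1000 * 9.81 * 38)
  = 2400 / 372780
  = 0.00644 m^3/s = 6.44 L/s


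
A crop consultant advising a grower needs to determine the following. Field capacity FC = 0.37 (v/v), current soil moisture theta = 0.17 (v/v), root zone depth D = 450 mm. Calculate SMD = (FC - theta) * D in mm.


SMD = (FC - theta) * D
    = (0.37 - 0.17) * 450
    = 0.200 * 450
    = 90 mm


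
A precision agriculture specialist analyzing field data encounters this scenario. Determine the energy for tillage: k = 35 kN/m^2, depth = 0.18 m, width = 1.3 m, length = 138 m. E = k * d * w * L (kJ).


E = k * d * w * L
  = 35 * 0.18 * 1.3 * 138
  = 1130.22 kJ


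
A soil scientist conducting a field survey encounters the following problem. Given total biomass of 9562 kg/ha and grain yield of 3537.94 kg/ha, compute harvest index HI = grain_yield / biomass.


HI = grain_yield / biomass
   = 3537.94 / 9562
   = 0.37


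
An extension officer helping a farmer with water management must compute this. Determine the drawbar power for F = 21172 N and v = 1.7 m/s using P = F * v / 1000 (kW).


P = F * v / 1000
  = 21172 * 1.7 / 1000
  = 35992.40 / 1000
  = 35.99 kW


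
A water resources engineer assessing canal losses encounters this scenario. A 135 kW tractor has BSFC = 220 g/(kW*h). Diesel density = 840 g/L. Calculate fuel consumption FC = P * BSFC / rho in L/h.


FC = P * BSFC / rho_fuel
   = 135 * 220 / 840
   = 29700 / 840
   = 35.36 L/h


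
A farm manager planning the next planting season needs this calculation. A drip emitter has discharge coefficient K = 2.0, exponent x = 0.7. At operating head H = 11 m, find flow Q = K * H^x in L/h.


Q = K * H^x
  = 2.0 * 11^0.7
  = 2.0 * 5.3577
  = 10.72 L/h


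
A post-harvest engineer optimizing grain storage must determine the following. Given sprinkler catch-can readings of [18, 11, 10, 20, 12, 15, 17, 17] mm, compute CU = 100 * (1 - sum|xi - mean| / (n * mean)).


xbar = 120 / 8 = 15
sum|xi - xbar| = 24
CU = 100 * (1 - 24 / (8 * 15))
   = 100 * (1 - 0.2000)
   = 80%


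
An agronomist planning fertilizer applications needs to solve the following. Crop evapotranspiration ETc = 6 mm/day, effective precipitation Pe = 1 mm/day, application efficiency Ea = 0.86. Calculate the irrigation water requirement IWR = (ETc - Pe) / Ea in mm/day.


IWR = (ETc - Pe) / Ea
    = (6 - 1) / 0.86
    = 5 / 0.86
    = 5.81 mm/day


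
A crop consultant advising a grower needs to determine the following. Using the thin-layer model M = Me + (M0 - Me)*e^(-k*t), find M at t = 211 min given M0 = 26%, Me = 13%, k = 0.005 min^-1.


M = Me + (M0 - Me) * e^(-k*t)
  = 13 + (26 - 13) * e^(-0.005*211)
  = 13 + 13 * e^(-1.055)
  = 13 + 13 * 0.34819
  = 13 + 4.5265
  = 17.53%


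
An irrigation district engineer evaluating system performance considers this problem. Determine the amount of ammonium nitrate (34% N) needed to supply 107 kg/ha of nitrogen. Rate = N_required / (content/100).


Rate = N_required / (N_content / 100)
     = 107 / (34 / 100)
     = 107 / 0.34
     = 314.71 kg/ha


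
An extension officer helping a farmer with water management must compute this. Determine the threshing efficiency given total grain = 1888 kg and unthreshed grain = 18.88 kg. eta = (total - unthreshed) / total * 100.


eta = (total - unthreshed) / total * 100
    = (1888 - 18.88) / 1888 * 100
    = 1869.12 / 1888 * 100
    = 99%


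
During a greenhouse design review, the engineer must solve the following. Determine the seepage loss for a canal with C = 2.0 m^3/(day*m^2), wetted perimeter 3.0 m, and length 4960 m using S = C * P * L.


S = C * P * L
  = 2.0 * 3.0 * 4960
  = 29760 m^3/day


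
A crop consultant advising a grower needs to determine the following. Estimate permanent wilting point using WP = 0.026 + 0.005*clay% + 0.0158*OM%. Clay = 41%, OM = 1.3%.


WP = 0.026 + 0.005*41 + 0.0158*1.3
   = 0.026 + 0.2050 + 0.0205
   = 0.2515


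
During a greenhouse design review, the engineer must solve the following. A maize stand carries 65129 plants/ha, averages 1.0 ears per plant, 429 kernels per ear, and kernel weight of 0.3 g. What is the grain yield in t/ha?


Y = density * ears * kernels * kw
  = 65129 * 1.0 * 429 * 0.3 g/ha
  = 8382102.30 g/ha
  = 8382.10 kg/ha = 8.38 t/ha


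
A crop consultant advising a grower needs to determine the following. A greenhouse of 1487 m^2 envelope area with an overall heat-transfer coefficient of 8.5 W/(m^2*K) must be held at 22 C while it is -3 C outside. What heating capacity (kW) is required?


dT = 22 - (-3) = 25 K
Q = U * A * dT
  = 8.5 * 1487 * 25
  = 315987.50 W = 315.99 kW


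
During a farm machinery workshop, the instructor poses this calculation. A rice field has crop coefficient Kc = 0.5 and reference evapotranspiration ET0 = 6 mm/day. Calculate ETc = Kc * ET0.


ETc = Kc * ET0
    = 0.5 * 6
    = 3 mm/day


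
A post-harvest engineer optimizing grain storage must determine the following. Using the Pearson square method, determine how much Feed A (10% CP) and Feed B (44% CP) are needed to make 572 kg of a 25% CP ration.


parts_A = CP_b - target = 44 - 25 = 19
parts_B = target - CP_a = 25 - 10 = 15
total_parts = 19 + 15 = 34
Feed A = 572 * 19 / 34 = 319.65 kg
Feed B = 572 * 15 / 34 = 252.35 kg

319.65 kg


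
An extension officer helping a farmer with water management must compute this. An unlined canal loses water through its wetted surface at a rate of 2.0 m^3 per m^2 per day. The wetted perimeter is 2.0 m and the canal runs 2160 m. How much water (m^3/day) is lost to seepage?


S = C * P * L
  = 2.0 * 2.0 * 2160
  = 8640 m^3/day


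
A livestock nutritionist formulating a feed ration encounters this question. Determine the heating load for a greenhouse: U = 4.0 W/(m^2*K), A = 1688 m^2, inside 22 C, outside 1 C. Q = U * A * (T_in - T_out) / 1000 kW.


dT = 22 - (1) = 21 K
Q = U * A * dT
  = 4.0 * 1688 * 21
  = 141792 W = 141.79 kW


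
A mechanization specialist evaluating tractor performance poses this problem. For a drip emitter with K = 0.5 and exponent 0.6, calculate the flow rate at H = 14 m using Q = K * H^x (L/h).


Q = K * H^x
  = 0.5 * 14^0.6
  = 0.5 * 4.8717
  = 2.44 L/h


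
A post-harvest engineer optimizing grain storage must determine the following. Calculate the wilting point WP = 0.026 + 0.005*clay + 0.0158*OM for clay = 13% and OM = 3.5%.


WP = 0.026 + 0.005*13 + 0.0158*3.5
   = 0.026 + 0.0650 + 0.0553
   = 0.1463


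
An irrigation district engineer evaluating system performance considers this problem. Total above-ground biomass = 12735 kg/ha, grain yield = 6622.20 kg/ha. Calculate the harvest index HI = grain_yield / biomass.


HI = grain_yield / biomass
   = 6622.20 / 12735
   = 0.52


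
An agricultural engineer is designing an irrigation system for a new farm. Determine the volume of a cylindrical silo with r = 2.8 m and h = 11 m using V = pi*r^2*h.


V = pi * r^2 * h
  = pi * 2.8^2 * 11
  = pi * 7.84 * 11
  = 270.93 m^3


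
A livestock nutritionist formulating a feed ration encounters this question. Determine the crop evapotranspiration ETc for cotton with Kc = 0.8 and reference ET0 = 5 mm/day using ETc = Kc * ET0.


ETc = Kc * ET0
    = 0.8 * 5
    = 4 mm/day


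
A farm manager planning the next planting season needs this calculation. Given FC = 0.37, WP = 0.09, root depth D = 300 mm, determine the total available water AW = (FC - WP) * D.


AW = (FC - WP) * D
   = (0.37 - 0.09) * 300
   = 0.28 * 300
   = 84 mm


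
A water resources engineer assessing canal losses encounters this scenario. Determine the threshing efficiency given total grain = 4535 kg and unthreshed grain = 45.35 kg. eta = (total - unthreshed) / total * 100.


eta = (total - unthreshed) / total * 100
    = (4535 - 45.35) / 4535 * 100
    = 4489.65 / 4535 * 100
    = 99%


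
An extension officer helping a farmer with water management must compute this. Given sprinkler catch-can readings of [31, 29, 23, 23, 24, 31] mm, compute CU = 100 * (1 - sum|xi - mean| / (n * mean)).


xbar = 161 / 6 = 26.833
sum|xi - xbar| = 21
CU = 100 * (1 - 21 / (6 * 26.833))
   = 100 * (1 - 0.1304)
   = 86.96%


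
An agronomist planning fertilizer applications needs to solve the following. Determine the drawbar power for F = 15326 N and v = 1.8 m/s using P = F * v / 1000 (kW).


P = F * v / 1000
  = 15326 * 1.8 / 1000
  = 27586.80 / 1000
  = 27.59 kW


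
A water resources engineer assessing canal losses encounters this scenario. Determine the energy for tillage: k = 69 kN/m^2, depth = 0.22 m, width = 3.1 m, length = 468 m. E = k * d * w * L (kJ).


E = k * d * w * L
  = 69 * 0.22 * 3.1 * 468
  = 22023.14 kJ


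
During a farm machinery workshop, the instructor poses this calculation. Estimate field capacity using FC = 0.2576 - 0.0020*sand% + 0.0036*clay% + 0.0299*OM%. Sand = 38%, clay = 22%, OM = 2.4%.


FC = 0.2576 - 0.0020*38 + 0.0036*22 + 0.0299*2.4
   = 0.2576 - 0.0760 + 0.0792 + 0.0718
   = 0.3326


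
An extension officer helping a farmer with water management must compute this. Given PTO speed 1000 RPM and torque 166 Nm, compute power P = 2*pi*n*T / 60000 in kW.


P = 2*pi*n*T / 60000
  = 2*pi * 1000 * 166 / 60000
  = 1043008.76 / 60000
  = 17.38 kW


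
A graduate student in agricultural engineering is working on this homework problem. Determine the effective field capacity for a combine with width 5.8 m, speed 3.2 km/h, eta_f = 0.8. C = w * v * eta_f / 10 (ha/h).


C = w * v * eta_f / 10
  = 5.8 * 3.2 * 0.8 / 10
  = 14.85 / 10
  = 1.48 ha/h


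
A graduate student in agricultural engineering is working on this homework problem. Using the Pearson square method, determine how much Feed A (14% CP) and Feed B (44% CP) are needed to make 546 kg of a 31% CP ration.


parts_A = CP_b - target = 44 - 31 = 13
parts_B = target - CP_a = 31 - 14 = 17
total_parts = 13 + 17 = 30
Feed A = 546 * 13 / 30 = 236.60 kg
Feed B = 546 * 17 / 30 = 309.40 kg

236.60 kg


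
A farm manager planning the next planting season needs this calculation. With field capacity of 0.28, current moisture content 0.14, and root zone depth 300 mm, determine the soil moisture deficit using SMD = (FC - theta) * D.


SMD = (FC - theta) * D
    = (0.28 - 0.14) * 300
    = 0.140 * 300
    = 42 mm


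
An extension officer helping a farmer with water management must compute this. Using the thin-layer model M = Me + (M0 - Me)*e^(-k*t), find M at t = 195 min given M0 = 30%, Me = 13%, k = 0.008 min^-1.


M = Me + (M0 - Me) * e^(-k*t)
  = 13 + (30 - 13) * e^(-0.008*195)
  = 13 + 17 * e^(-1.560)
  = 13 + 17 * 0.21014
  = 13 + 3.5723
  = 16.57%


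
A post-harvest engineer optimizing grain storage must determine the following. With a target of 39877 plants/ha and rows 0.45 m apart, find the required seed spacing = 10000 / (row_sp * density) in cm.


spacing = 10000 / (row_sp * density)
        = 10000 / (0.45 * 39877)
        = 10000 / 17944.65
        = 0.55727 m = 55.73 cm


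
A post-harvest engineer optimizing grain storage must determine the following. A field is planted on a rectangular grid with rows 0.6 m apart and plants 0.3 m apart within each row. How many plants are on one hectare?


D = 10000 / (row_sp * plant_sp)
  = 10000 / (0.6 * 0.3)
  = 10000 / 0.1800
  = 55555.56 plants/ha


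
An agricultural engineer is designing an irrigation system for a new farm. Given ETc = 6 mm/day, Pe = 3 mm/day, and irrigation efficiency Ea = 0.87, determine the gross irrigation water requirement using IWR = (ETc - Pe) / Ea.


IWR = (ETc - Pe) / Ea
    = (6 - 3) / 0.87
    = 3 / 0.87
    = 3.45 mm/day


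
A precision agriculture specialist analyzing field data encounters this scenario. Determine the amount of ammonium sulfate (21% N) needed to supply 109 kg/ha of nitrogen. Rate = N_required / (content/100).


Rate = N_required / (N_content / 100)
     = 109 / (21 / 100)
     = 109 / 0.21
     = 519.05 kg/ha


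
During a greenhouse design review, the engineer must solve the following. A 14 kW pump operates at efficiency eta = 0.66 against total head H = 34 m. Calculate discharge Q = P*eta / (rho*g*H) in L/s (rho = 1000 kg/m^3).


Q = (P * 1000 * eta) / (rho * g * H)
  = (14 * 1000 * 0.66) / (1000 * 9.81 * 34)
  = 9240 / 333540
  = 0.02770 m^3/s = 27.70 L/s


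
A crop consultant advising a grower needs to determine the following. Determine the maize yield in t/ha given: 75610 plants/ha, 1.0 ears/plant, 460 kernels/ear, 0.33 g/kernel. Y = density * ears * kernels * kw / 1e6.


Y = density * ears * kernels * kw
  = 75610 * 1.0 * 460 * 0.33 g/ha
  = 11477598 g/ha
  = 11477.60 kg/ha = 11.48 t/ha


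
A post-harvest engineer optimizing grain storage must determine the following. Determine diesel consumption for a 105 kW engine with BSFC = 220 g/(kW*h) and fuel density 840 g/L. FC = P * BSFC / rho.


FC = P * BSFC / rho_fuel
   = 105 * 220 / 840
   = 23100 / 840
   = 27.50 L/h


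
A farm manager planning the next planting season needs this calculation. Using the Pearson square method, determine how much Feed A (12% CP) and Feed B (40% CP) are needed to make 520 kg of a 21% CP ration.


parts_A = CP_b - target = 40 - 21 = 19
parts_B = target - CP_a = 21 - 12 = 9
total_parts = 19 + 9 = 28
Feed A = 520 * 19 / 28 = 352.86 kg
Feed B = 520 * 9 / 28 = 167.14 kg

352.86 kg


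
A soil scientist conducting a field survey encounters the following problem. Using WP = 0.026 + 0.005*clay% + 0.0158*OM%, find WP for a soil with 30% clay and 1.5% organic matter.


WP = 0.026 + 0.005*30 + 0.0158*1.5
   = 0.026 + 0.1500 + 0.0237
   = 0.1997


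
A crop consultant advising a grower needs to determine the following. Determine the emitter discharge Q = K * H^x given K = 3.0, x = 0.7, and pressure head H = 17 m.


Q = K * H^x
  = 3.0 * 17^0.7
  = 3.0 * 7.2663
  = 21.80 L/h


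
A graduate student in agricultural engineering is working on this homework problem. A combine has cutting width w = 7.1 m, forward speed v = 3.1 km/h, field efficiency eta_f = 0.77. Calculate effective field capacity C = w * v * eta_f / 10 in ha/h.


C = w * v * eta_f / 10
  = 7.1 * 3.1 * 0.77 / 10
  = 16.95 / 10
  = 1.69 ha/h


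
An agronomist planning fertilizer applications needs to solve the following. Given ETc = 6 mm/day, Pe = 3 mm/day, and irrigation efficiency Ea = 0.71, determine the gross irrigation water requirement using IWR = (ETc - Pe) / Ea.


IWR = (ETc - Pe) / Ea
    = (6 - 3) / 0.71
    = 3 / 0.71
    = 4.23 mm/day


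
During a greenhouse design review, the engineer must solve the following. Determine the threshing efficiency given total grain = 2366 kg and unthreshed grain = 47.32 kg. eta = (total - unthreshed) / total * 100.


eta = (total - unthreshed) / total * 100
    = (2366 - 47.32) / 2366 * 100
    = 2318.68 / 2366 * 100
    = 98%


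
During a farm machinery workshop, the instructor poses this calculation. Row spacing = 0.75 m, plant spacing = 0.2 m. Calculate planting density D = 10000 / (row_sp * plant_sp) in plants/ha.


D = 10000 / (row_sp * plant_sp)
  = 10000 / (0.75 * 0.2)
  = 10000 / 0.1500
  = 66666.67 plants/ha


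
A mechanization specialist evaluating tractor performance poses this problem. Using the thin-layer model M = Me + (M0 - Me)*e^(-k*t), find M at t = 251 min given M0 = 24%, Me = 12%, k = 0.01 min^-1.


M = Me + (M0 - Me) * e^(-k*t)
  = 12 + (24 - 12) * e^(-0.01*251)
  = 12 + 12 * e^(-2.510)
  = 12 + 12 * 0.08127
  = 12 + 0.9752
  = 12.98%


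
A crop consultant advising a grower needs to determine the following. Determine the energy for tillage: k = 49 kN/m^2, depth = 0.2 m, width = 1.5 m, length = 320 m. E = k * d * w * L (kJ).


E = k * d * w * L
  = 49 * 0.2 * 1.5 * 320
  = 4704 kJ


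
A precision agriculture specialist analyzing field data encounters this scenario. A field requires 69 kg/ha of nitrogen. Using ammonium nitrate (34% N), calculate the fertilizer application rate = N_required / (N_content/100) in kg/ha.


Rate = N_required / (N_content / 100)
     = 69 / (34 / 100)
     = 69 / 0.34
     = 202.94 kg/ha


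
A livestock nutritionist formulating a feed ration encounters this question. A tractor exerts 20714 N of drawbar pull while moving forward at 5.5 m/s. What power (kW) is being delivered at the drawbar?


P = F * v / 1000
  = 20714 * 5.5 / 1000
  = 113927 / 1000
  = 113.93 kW


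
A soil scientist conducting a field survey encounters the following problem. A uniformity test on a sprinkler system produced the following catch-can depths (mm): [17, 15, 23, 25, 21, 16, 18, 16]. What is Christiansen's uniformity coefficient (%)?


xbar = 151 / 8 = 18.875
sum|xi - xbar| = 24.750
CU = 100 * (1 - 24.750 / (8 * 18.875))
   = 100 * (1 - 0.1639)
   = 83.61%


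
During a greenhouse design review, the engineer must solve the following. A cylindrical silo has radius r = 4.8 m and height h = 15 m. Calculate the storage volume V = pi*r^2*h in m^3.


V = pi * r^2 * h
  = pi * 4.8^2 * 15
  = pi * 23.04 * 15
  = 1085.73 m^3


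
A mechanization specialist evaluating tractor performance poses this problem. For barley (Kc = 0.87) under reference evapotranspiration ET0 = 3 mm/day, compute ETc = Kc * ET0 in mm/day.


ETc = Kc * ET0
    = 0.87 * 3
    = 2.61 mm/day


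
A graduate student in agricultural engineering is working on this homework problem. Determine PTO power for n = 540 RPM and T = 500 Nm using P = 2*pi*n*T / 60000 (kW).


P = 2*pi*n*T / 60000
  = 2*pi * 540 * 500 / 60000
  = 1696460.03 / 60000
  = 28.27 kW


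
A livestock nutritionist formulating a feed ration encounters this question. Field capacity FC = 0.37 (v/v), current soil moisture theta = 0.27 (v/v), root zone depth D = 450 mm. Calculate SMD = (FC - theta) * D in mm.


SMD = (FC - theta) * D
    = (0.37 - 0.27) * 450
    = 0.100 * 450
    = 45 mm


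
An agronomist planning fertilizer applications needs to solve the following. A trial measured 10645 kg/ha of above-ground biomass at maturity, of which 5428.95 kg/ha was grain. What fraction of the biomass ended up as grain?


HI = grain_yield / biomass
   = 5428.95 / 10645
   = 0.51


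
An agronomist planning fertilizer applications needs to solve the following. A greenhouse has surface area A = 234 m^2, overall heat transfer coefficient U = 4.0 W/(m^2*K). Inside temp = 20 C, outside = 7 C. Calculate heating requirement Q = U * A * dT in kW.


dT = 20 - (7) = 13 K
Q = U * A * dT
  = 4.0 * 234 * 13
  = 12168 W = 12.17 kW


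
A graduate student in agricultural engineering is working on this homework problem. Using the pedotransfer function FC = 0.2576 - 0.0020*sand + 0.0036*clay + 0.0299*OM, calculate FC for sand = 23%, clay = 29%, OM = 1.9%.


FC = 0.2576 - 0.0020*23 + 0.0036*29 + 0.0299*1.9
   = 0.2576 - 0.0460 + 0.1044 + 0.0568
   = 0.3728


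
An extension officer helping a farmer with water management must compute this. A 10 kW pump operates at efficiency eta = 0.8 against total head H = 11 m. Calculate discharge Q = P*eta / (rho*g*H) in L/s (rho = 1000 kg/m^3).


Q = (P * 1000 * eta) / (rho * g * H)
  = (10 * 1000 * 0.8) / (1000 * 9.81 * 11)
  = 8000 / 107910
  = 0.07414 m^3/s = 74.14 L/s


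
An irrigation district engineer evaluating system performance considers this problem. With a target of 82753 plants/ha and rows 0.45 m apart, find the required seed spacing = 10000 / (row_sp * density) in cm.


spacing = 10000 / (row_sp * density)
        = 10000 / (0.45 * 82753)
        = 10000 / 37238.85
        = 0.26854 m = 26.85 cm


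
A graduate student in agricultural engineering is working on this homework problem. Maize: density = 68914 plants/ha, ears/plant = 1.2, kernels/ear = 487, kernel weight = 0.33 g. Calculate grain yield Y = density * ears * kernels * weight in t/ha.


Y = density * ears * kernels * kw
  = 68914 * 1.2 * 487 * 0.33 g/ha
  = 13290202.73 g/ha
  = 13290.20 kg/ha = 13.29 t/ha


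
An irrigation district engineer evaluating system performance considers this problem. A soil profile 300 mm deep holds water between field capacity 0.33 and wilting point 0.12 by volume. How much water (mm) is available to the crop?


AW = (FC - WP) * D
   = (0.33 - 0.12) * 300
   = 0.21 * 300
   = 63 mm


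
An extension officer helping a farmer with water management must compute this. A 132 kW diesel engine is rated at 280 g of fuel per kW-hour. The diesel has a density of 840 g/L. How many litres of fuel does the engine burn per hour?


FC = P * BSFC / rho_fuel
   = 132 * 280 / 840
   = 36960 / 840
   = 44 L/h


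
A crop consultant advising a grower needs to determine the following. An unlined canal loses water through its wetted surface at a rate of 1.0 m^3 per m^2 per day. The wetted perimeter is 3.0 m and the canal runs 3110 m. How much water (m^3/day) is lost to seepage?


S = C * P * L
  = 1.0 * 3.0 * 3110
  = 9330 m^3/day


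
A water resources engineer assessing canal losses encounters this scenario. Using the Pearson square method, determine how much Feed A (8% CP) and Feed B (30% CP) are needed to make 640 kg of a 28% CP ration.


parts_A = CP_b - target = 30 - 28 = 2
parts_B = target - CP_a = 28 - 8 = 20
total_parts = 2 + 20 = 22
Feed A = 640 * 2 / 22 = 58.18 kg
Feed B = 640 * 20 / 22 = 581.82 kg

58.18 kg


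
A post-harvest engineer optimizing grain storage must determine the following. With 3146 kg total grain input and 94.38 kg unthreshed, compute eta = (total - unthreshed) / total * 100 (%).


eta = (total - unthreshed) / total * 100
    = (3146 - 94.38) / 3146 * 100
    = 3051.62 / 3146 * 100
    = 97%


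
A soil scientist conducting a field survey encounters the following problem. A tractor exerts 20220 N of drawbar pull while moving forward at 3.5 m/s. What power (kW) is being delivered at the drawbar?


P = F * v / 1000
  = 20220 * 3.5 / 1000
  = 70770 / 1000
  = 70.77 kW


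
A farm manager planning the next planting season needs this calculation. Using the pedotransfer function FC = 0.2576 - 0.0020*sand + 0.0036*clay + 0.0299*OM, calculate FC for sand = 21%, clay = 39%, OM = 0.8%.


FC = 0.2576 - 0.0020*21 + 0.0036*39 + 0.0299*0.8
   = 0.2576 - 0.0420 + 0.1404 + 0.0239
   = 0.3799


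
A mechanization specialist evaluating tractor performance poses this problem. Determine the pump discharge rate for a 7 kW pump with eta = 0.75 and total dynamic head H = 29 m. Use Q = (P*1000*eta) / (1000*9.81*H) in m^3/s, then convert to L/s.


Q = (P * 1000 * eta) / (rho * g * H)
  = (7 * 1000 * 0.75) / (1000 * 9.81 * 29)
  = 5250 / 284490
  = 0.01845 m^3/s = 18.45 L/s


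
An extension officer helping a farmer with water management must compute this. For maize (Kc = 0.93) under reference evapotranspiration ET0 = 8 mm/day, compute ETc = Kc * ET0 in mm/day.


ETc = Kc * ET0
    = 0.93 * 8
    = 7.44 mm/day


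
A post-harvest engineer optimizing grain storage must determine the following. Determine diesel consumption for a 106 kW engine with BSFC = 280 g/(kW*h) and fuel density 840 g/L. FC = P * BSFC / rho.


FC = P * BSFC / rho_fuel
   = 106 * 280 / 840
   = 29680 / 840
   = 35.33 L/h


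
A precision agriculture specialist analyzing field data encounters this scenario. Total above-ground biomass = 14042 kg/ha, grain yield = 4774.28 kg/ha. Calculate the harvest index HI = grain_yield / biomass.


HI = grain_yield / biomass
   = 4774.28 / 14042
   = 0.34


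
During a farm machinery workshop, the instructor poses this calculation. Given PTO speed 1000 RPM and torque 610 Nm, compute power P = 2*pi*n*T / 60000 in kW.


P = 2*pi*n*T / 60000
  = 2*pi * 1000 * 610 / 60000
  = 3832743.04 / 60000
  = 63.88 kW


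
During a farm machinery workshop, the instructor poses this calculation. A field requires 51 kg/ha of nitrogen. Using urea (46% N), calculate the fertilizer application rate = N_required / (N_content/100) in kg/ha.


Rate = N_required / (N_content / 100)
     = 51 / (46 / 100)
     = 51 / 0.46
     = 110.87 kg/ha


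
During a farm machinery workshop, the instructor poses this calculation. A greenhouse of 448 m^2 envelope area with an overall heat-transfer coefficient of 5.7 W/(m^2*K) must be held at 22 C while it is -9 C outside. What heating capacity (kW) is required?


dT = 22 - (-9) = 31 K
Q = U * A * dT
  = 5.7 * 448 * 31
  = 79161.60 W = 79.16 kW


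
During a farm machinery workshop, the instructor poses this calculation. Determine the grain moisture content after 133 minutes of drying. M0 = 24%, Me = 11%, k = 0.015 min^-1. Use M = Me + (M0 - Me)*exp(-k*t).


M = Me + (M0 - Me) * e^(-k*t)
  = 11 + (24 - 11) * e^(-0.015*133)
  = 11 + 13 * e^(-1.995)
  = 11 + 13 * 0.13601
  = 11 + 1.7682
  = 12.77%


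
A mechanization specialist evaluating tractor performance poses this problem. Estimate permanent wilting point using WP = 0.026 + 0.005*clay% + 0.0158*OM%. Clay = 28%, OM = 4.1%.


WP = 0.026 + 0.005*28 + 0.0158*4.1
   = 0.026 + 0.1400 + 0.0648
   = 0.2308


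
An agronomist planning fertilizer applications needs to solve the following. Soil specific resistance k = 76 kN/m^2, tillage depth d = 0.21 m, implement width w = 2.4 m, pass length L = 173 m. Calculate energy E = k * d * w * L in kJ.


E = k * d * w * L
  = 76 * 0.21 * 2.4 * 173
  = 6626.59 kJ


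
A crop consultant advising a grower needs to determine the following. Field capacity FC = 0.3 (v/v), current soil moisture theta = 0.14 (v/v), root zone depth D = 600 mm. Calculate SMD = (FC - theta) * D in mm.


SMD = (FC - theta) * D
    = (0.3 - 0.14) * 600
    = 0.160 * 600
    = 96 mm


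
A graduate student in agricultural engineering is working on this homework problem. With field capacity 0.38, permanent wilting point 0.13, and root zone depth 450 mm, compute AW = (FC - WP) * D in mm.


AW = (FC - WP) * D
   = (0.38 - 0.13) * 450
   = 0.25 * 450
   = 112.50 mm


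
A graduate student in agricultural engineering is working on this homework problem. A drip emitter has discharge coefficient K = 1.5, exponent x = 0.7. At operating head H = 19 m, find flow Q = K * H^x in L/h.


Q = K * H^x
  = 1.5 * 19^0.7
  = 1.5 * 7.8547
  = 11.78 L/h


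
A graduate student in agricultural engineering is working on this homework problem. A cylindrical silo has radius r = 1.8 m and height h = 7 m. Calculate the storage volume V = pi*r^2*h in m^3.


V = pi * r^2 * h
  = pi * 1.8^2 * 7
  = pi * 3.24 * 7
  = 71.25 m^3


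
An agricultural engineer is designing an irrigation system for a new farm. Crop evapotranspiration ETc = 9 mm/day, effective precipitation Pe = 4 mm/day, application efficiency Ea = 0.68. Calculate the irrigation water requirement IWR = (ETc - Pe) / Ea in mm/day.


IWR = (ETc - Pe) / Ea
    = (9 - 4) / 0.68
    = 5 / 0.68
    = 7.35 mm/day


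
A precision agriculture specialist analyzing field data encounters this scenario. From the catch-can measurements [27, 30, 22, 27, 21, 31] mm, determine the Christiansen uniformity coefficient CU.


xbar = 158 / 6 = 26.333
sum|xi - xbar| = 19.333
CU = 100 * (1 - 19.333 / (6 * 26.333))
   = 100 * (1 - 0.1224)
   = 87.76%


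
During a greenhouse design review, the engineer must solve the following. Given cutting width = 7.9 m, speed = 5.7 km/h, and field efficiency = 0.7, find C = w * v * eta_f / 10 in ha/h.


C = w * v * eta_f / 10
  = 7.9 * 5.7 * 0.7 / 10
  = 31.52 / 10
  = 3.15 ha/h


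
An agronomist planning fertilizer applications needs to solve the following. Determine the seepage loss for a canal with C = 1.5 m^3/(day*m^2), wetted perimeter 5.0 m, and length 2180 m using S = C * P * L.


S = C * P * L
  = 1.5 * 5.0 * 2180
  = 16350 m^3/day


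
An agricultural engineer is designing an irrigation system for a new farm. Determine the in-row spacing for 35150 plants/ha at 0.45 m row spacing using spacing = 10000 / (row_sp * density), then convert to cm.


spacing = 10000 / (row_sp * density)
        = 10000 / (0.45 * 35150)
        = 10000 / 15817.50
        = 0.63221 m = 63.22 cm


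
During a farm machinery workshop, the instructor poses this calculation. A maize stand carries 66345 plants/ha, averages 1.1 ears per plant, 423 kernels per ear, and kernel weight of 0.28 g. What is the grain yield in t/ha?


Y = density * ears * kernels * kw
  = 66345 * 1.1 * 423 * 0.28 g/ha
  = 8643691.98 g/ha
  = 8643.69 kg/ha = 8.64 t/ha


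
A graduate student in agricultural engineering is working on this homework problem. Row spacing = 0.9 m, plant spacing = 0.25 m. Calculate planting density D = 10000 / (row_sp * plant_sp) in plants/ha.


D = 10000 / (row_sp * plant_sp)
  = 10000 / (0.9 * 0.25)
  = 10000 / 0.2250
  = 44444.44 plants/ha


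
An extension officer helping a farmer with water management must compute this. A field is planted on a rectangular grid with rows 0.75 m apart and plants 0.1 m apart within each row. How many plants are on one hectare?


D = 10000 / (row_sp * plant_sp)
  = 10000 / (0.75 * 0.1)
  = 10000 / 0.0750
  = 133333.33 plants/ha


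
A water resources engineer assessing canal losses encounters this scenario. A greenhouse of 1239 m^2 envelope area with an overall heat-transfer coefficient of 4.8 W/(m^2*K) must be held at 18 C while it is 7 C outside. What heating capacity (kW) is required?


dT = 18 - (7) = 11 K
Q = U * A * dT
  = 4.8 * 1239 * 11
  = 65419.20 W = 65.42 kW


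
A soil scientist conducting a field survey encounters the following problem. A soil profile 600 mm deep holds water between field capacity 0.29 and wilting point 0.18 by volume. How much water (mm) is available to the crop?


AW = (FC - WP) * D
   = (0.29 - 0.18) * 600
   = 0.11 * 600
   = 66 mm


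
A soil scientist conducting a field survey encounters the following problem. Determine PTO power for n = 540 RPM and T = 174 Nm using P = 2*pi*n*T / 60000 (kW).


P = 2*pi*n*T / 60000
  = 2*pi * 540 * 174 / 60000
  = 590368.09 / 60000
  = 9.84 kW


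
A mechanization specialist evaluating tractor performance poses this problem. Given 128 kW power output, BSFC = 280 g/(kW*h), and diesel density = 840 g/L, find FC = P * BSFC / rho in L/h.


FC = P * BSFC / rho_fuel
   = 128 * 280 / 840
   = 35840 / 840
   = 42.67 L/h


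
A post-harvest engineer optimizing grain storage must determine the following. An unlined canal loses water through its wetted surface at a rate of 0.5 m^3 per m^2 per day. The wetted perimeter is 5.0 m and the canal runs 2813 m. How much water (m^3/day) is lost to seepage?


S = C * P * L
  = 0.5 * 5.0 * 2813
  = 7032.50 m^3/day
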